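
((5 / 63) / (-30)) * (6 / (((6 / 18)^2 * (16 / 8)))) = -1 / 14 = -0.07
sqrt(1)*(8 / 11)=8 / 11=0.73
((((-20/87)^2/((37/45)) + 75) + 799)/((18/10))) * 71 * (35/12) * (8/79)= 225292237100/22124187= 10183.07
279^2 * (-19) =-1478979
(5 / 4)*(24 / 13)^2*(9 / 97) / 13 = 6480 / 213109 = 0.03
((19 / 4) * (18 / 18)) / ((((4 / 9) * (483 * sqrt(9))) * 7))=19 / 18032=0.00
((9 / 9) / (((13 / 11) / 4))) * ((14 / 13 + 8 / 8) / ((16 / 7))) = 2079 / 676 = 3.08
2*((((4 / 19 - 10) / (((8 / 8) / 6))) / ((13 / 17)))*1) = -37944 / 247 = -153.62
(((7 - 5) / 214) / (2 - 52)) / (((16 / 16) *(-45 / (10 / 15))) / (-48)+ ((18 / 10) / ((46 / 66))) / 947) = -348496 / 2626972515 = -0.00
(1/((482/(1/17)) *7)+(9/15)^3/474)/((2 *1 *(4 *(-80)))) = -133993/181251280000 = -0.00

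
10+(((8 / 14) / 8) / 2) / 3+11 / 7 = 11.58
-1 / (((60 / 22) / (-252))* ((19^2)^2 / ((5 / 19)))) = 462 / 2476099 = 0.00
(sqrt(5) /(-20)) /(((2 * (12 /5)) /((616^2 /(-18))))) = 5929 * sqrt(5) /27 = 491.02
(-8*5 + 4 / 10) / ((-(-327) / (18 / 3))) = -396 / 545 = -0.73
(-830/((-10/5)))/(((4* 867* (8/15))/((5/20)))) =2075/36992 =0.06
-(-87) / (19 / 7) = 609 / 19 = 32.05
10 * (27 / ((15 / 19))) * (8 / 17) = 2736 / 17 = 160.94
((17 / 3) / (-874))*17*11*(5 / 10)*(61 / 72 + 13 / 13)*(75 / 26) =-556325 / 172224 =-3.23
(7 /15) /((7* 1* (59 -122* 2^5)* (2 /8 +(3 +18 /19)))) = -76 /18398325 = -0.00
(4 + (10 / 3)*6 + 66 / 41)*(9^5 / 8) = 31000725 / 164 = 189028.81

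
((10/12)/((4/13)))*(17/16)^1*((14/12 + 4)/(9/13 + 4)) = 445315/140544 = 3.17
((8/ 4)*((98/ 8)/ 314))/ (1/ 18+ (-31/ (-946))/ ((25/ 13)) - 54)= -5214825/ 3604232672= -0.00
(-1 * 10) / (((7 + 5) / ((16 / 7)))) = -40 / 21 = -1.90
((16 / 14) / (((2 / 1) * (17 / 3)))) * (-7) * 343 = -4116 / 17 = -242.12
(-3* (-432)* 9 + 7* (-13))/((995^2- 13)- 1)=11573/990011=0.01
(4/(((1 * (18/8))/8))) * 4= 512/9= 56.89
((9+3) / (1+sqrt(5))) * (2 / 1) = -6+6 * sqrt(5) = 7.42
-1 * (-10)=10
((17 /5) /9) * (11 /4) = 187 /180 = 1.04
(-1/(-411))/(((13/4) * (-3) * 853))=-4/13672737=-0.00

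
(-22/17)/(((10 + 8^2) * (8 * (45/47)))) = -517/226440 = -0.00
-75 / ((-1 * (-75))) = -1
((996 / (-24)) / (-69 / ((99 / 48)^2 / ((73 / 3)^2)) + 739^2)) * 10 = -271161 / 350560031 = -0.00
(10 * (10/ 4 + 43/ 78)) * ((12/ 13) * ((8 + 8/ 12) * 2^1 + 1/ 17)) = 248360/ 507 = 489.86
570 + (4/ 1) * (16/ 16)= 574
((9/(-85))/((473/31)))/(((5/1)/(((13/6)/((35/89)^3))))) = -852307521/17237893750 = -0.05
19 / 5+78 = 409 / 5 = 81.80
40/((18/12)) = 80/3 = 26.67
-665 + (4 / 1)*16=-601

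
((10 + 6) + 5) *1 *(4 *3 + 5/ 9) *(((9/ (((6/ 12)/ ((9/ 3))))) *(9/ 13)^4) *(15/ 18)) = 77846265/ 28561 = 2725.61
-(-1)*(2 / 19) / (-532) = -1 / 5054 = -0.00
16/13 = 1.23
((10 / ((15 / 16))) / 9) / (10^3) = 4 / 3375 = 0.00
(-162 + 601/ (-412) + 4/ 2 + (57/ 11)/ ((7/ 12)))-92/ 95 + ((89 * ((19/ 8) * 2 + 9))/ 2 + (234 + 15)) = 707.33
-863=-863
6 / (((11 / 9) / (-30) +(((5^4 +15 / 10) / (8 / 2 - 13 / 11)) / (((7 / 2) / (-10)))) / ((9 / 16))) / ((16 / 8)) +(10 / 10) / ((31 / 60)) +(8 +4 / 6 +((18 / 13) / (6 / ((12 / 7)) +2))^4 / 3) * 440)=3818195564040 / 2068984558613969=0.00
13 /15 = 0.87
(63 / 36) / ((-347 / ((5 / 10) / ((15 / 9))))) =-21 / 13880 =-0.00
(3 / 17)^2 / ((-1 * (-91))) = 9 / 26299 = 0.00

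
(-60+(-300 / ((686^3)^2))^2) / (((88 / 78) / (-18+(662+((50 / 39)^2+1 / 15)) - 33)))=-903765537402886189027970753708322555817 / 27735589372922912655681853701042688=-32585.05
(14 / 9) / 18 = 7 / 81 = 0.09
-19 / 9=-2.11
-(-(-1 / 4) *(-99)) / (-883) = -99 / 3532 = -0.03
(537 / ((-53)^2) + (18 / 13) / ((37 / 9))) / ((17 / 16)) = 0.50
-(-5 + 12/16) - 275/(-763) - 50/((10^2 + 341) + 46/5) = 30910821/6870052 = 4.50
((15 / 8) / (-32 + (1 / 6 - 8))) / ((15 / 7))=-21 / 956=-0.02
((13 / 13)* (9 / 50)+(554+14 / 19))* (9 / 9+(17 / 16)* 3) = 35320457 / 15200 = 2323.71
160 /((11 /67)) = 10720 /11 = 974.55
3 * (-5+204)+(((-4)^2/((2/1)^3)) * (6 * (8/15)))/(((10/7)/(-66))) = 7533/25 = 301.32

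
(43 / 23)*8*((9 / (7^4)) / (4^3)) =0.00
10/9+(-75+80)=55/9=6.11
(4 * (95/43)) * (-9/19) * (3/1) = -540/43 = -12.56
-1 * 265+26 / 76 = -10057 / 38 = -264.66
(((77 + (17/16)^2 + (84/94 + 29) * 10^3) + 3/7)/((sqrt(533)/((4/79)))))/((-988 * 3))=-2524376425 * sqrt(533)/2627897196288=-0.02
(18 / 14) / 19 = 9 / 133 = 0.07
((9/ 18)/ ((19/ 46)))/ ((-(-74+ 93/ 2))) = 46/ 1045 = 0.04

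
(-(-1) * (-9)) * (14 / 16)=-63 / 8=-7.88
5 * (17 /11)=85 /11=7.73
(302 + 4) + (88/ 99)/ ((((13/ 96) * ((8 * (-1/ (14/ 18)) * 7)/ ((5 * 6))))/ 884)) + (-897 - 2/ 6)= -27082/ 9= -3009.11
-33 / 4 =-8.25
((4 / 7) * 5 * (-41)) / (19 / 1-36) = 820 / 119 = 6.89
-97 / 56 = -1.73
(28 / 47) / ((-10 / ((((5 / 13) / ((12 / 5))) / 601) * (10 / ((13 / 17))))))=-2975 / 14321229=-0.00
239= 239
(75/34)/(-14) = -75/476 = -0.16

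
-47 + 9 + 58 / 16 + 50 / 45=-2395 / 72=-33.26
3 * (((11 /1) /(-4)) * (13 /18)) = -143 /24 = -5.96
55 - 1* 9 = 46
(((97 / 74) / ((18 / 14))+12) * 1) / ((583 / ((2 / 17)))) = 8671 / 3300363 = 0.00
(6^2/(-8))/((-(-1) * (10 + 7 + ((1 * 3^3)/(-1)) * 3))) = 9/128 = 0.07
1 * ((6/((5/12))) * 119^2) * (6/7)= 873936/5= 174787.20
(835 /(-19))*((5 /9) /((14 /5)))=-20875 /2394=-8.72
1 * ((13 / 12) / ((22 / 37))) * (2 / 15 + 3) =22607 / 3960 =5.71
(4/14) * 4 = 8/7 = 1.14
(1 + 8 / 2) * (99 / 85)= 99 / 17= 5.82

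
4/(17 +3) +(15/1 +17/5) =93/5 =18.60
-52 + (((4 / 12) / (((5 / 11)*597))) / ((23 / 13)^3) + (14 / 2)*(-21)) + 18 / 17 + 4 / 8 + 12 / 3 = -716599403167 / 3704486490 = -193.44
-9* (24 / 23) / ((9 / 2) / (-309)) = 14832 / 23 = 644.87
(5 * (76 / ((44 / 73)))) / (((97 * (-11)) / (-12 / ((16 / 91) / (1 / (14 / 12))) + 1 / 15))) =2431411 / 70422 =34.53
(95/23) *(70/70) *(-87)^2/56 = 719055/1288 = 558.27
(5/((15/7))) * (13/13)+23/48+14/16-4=-5/16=-0.31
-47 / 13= -3.62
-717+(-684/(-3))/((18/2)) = -2075/3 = -691.67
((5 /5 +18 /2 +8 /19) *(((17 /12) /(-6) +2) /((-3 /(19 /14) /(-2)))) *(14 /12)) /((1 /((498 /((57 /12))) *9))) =347853 /19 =18308.05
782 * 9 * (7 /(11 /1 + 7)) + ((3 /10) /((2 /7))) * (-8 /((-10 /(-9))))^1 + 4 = 68336 /25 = 2733.44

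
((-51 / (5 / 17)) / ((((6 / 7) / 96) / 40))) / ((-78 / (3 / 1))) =388416 / 13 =29878.15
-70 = -70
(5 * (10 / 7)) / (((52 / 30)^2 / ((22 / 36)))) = 6875 / 4732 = 1.45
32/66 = 16/33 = 0.48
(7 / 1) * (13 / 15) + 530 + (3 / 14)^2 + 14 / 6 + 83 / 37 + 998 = 55792869 / 36260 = 1538.69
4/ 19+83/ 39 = 1733/ 741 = 2.34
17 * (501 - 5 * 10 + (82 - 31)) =8534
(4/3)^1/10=0.13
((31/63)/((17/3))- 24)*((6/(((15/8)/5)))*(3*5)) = -682960/119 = -5739.16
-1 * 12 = -12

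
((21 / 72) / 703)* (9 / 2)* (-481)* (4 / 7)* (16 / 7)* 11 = -1716 / 133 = -12.90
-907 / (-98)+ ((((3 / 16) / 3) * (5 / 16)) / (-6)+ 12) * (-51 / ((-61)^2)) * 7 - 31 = -2137387293 / 93352448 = -22.90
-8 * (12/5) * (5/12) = -8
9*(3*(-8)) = -216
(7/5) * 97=679/5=135.80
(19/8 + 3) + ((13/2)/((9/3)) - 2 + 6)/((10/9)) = 437/40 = 10.92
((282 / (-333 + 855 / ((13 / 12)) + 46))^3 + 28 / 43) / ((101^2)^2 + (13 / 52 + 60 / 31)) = 245804346820976 / 30884860670935125968773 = 0.00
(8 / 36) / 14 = 1 / 63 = 0.02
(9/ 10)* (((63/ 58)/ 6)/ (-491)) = -189/ 569560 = -0.00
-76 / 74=-38 / 37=-1.03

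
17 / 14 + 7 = 115 / 14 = 8.21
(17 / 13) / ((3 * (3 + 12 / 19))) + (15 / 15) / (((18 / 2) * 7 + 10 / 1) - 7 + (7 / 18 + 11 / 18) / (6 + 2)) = 8365 / 61893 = 0.14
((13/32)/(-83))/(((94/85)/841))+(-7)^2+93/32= 12029817/249664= 48.18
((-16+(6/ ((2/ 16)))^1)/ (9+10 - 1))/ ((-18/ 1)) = -0.10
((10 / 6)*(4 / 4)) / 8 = 5 / 24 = 0.21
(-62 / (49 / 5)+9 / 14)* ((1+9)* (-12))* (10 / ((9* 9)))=111400 / 1323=84.20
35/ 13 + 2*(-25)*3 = -1915/ 13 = -147.31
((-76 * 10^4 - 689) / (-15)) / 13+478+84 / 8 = 4389.47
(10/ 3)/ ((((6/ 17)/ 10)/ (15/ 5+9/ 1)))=1133.33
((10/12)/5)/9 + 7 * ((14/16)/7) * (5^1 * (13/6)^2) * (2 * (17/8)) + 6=322465/3456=93.31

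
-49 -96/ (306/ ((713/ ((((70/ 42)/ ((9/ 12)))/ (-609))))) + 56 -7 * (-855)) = -128573791465/ 2623104217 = -49.02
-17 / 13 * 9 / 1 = -153 / 13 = -11.77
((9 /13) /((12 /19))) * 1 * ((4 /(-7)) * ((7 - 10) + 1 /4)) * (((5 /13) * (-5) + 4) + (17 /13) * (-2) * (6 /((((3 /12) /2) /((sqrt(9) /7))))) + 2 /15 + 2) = -14147837 /165620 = -85.42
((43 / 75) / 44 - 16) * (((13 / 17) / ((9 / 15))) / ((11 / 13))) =-8915933 / 370260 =-24.08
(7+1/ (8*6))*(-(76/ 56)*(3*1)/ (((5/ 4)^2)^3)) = -819584/ 109375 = -7.49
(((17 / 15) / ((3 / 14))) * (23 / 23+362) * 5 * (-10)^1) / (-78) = 143990 / 117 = 1230.68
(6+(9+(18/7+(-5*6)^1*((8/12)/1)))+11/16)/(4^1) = -195/448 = -0.44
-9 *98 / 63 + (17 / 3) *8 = 94 / 3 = 31.33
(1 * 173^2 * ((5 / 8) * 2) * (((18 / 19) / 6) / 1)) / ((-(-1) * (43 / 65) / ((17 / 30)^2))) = 2867.28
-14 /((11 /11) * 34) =-7 /17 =-0.41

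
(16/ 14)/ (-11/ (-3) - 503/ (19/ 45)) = -57/ 59234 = -0.00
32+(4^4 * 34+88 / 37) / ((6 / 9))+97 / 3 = 1456753 / 111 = 13123.90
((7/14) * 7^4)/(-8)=-2401/16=-150.06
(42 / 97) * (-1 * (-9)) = 378 / 97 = 3.90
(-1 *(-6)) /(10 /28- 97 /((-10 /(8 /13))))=1820 /1919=0.95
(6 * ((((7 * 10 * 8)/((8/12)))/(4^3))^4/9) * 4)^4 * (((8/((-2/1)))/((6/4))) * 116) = -26050766692623923044281005859375/2147483648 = -12130833553440833019223.53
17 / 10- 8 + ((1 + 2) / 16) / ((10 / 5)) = -993 / 160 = -6.21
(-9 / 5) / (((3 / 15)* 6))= -3 / 2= -1.50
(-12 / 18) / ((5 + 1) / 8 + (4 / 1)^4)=-8 / 3081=-0.00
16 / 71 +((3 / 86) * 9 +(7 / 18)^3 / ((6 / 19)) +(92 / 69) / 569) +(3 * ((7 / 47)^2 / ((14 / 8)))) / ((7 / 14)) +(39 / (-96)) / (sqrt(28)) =107951663082913 / 134277594416496 - 13 * sqrt(7) / 448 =0.73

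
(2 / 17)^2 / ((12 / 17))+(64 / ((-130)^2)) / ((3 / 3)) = 5041 / 215475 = 0.02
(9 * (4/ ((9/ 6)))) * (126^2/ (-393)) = -127008/ 131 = -969.53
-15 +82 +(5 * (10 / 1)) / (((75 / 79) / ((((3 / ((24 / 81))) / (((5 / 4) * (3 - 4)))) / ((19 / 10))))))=-2993 / 19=-157.53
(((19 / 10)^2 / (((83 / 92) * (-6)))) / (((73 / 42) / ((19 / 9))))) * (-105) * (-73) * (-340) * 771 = 135091105268 / 83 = 1627603677.93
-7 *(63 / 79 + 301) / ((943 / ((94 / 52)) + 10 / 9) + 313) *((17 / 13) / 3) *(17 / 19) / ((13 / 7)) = -3661949634 / 6898450403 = -0.53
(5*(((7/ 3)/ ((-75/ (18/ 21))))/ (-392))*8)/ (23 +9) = 1/ 11760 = 0.00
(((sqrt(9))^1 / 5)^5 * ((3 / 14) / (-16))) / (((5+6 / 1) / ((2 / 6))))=-243 / 7700000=-0.00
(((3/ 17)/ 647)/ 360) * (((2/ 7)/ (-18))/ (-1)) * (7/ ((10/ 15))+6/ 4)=1/ 6929370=0.00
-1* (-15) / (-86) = -15 / 86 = -0.17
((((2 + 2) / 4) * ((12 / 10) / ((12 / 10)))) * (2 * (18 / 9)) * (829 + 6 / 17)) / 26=28198 / 221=127.59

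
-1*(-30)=30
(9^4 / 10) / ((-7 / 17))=-111537 / 70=-1593.39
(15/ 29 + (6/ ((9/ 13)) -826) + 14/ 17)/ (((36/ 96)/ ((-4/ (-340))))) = -9654824/ 377145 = -25.60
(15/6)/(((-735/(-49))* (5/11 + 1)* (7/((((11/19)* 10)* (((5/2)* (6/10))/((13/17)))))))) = 10285/55328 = 0.19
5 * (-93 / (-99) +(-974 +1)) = -160390 / 33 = -4860.30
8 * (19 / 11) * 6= 912 / 11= 82.91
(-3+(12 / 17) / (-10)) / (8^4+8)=-29 / 38760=-0.00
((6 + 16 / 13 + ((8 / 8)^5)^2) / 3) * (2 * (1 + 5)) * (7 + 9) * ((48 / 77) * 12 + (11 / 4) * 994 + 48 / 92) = 1444139.04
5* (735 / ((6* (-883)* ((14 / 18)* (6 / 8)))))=-1050 / 883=-1.19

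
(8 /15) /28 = 2 /105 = 0.02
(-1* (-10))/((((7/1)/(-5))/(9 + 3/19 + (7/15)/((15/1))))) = -78566/1197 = -65.64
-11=-11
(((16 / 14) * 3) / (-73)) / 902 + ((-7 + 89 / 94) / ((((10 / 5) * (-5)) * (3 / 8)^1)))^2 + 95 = 11180214630859 / 114544878525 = 97.61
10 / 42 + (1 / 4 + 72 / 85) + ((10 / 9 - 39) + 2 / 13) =-10135913 / 278460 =-36.40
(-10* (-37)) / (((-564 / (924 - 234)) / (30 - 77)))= 21275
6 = 6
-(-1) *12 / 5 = 12 / 5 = 2.40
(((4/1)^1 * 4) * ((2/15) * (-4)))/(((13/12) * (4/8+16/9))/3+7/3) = -27648/10225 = -2.70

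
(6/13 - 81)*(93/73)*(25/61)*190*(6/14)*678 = -940749916500/405223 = -2321561.01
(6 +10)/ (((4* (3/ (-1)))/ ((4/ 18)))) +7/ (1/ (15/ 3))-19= 424/ 27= 15.70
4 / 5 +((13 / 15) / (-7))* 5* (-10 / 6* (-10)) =-2998 / 315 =-9.52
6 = 6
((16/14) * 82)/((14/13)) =4264/49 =87.02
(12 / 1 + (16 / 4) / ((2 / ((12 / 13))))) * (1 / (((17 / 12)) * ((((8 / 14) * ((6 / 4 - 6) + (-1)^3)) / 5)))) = -37800 / 2431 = -15.55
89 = 89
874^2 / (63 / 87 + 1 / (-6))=132914424 / 97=1370251.79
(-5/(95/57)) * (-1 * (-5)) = -15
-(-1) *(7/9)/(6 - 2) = 0.19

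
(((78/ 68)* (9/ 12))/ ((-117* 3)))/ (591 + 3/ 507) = -169/ 40751040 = -0.00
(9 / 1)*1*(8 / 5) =72 / 5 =14.40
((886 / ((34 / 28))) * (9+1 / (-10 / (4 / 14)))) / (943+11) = 6.86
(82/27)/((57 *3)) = 82/4617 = 0.02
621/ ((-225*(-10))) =0.28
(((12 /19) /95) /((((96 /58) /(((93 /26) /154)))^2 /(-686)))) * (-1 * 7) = 118805547 /18898147840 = 0.01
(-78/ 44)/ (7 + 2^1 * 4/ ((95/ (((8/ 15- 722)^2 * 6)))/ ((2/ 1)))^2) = -1979859375/ 38624490971444508746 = -0.00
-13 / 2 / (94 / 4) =-13 / 47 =-0.28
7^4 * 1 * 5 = 12005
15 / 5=3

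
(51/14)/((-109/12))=-306/763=-0.40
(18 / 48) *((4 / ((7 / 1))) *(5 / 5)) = 3 / 14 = 0.21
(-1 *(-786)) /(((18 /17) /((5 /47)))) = 11135 /141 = 78.97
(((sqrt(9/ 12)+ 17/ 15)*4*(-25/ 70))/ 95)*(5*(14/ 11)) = -68/ 627 - 10*sqrt(3)/ 209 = -0.19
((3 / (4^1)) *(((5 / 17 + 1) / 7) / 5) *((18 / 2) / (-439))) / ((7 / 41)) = -12177 / 3656870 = -0.00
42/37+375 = 13917/37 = 376.14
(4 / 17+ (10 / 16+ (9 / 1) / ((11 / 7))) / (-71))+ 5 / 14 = 373963 / 743512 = 0.50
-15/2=-7.50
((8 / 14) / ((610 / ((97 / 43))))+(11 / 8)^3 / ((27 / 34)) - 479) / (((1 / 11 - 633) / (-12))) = -3320611667747 / 368148332160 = -9.02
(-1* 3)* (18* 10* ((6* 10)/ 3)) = -10800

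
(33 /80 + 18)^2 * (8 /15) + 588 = 3075243 /4000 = 768.81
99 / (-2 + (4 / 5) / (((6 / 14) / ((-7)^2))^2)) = 4455 / 470506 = 0.01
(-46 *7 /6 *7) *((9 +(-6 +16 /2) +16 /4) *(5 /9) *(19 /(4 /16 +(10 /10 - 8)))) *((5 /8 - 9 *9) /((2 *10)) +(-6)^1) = -171625195 /1944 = -88284.57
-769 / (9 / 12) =-3076 / 3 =-1025.33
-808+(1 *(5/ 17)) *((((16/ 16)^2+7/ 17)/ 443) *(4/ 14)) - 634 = -1292304298/ 896189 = -1442.00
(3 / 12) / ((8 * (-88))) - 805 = -2266881 / 2816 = -805.00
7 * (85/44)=595/44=13.52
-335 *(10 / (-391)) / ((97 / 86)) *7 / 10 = 201670 / 37927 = 5.32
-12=-12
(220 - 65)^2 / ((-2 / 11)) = -264275 / 2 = -132137.50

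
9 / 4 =2.25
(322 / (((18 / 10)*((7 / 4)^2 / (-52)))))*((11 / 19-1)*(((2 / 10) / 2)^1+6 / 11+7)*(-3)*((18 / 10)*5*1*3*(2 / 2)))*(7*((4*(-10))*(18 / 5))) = 166856122368 / 209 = 798354652.48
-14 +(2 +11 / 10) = -10.90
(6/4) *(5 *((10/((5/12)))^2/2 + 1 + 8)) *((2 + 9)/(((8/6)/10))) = 735075/4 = 183768.75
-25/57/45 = -0.01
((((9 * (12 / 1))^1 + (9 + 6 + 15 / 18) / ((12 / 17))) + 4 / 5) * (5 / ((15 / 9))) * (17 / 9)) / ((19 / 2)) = 803131 / 10260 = 78.28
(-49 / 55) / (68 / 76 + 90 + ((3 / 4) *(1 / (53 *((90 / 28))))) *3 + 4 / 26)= -1282918 / 131129889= -0.01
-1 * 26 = -26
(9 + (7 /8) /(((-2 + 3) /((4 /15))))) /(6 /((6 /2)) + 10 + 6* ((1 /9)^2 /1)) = 2493 /3260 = 0.76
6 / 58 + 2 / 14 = 50 / 203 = 0.25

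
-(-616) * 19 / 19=616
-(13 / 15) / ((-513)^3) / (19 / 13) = 169 / 38476623645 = 0.00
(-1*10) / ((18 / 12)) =-20 / 3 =-6.67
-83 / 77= -1.08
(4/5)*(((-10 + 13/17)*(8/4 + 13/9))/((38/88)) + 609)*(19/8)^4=2134815737/156672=13626.02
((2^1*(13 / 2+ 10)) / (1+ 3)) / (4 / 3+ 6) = 9 / 8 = 1.12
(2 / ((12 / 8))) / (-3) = -4 / 9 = -0.44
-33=-33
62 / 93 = 2 / 3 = 0.67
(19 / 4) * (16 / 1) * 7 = 532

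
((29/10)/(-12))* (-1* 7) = 203/120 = 1.69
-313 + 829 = 516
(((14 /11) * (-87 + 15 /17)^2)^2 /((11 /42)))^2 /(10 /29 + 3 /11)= 41470315095337244990537672819736576 /221320184191206727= 187377013293597747.79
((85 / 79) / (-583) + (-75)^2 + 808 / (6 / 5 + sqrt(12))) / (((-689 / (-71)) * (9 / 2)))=717100 * sqrt(3) / 204633 + 36187517140 / 285599457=132.78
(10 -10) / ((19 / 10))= 0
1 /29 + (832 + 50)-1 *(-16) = 898.03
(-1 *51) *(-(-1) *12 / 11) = -612 / 11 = -55.64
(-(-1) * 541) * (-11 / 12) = -5951 / 12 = -495.92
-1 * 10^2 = -100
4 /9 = 0.44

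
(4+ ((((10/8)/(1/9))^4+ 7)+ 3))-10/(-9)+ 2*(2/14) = 258587695/16128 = 16033.46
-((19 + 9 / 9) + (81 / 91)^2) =-172181 / 8281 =-20.79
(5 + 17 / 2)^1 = 27 / 2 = 13.50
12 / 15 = 4 / 5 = 0.80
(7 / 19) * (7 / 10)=49 / 190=0.26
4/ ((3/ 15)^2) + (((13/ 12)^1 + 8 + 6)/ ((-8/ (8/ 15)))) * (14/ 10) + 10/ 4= 90983/ 900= 101.09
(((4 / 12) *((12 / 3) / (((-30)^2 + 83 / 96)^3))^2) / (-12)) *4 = -1391569403904 / 418393066035180297523152104569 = -0.00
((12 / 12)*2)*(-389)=-778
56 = 56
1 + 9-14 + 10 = 6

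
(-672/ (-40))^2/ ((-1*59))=-7056/ 1475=-4.78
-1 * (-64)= 64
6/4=1.50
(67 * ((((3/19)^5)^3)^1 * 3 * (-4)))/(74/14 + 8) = -26918549532/470614937926118747269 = -0.00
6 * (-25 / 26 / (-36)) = 25 / 156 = 0.16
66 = 66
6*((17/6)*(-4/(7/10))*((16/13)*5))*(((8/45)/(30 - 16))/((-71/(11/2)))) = 239360/407043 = 0.59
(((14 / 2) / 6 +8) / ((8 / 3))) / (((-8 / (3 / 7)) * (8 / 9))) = -1485 / 7168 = -0.21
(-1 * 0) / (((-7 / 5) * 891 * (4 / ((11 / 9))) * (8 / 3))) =0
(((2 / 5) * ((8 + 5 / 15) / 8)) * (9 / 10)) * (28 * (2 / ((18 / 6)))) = 7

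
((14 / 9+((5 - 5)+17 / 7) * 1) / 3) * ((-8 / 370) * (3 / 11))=-1004 / 128205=-0.01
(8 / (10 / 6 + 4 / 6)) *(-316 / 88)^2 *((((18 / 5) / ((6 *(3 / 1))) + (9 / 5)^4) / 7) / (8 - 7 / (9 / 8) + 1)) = 2253275604 / 92640625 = 24.32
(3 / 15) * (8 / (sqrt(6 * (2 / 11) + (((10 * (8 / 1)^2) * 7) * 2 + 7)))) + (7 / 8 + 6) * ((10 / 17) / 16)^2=1375 / 147968 + 8 * sqrt(120571) / 164415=0.03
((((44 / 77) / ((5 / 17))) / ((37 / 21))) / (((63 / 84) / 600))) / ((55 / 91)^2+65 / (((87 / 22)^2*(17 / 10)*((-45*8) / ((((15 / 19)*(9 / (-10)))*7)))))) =88107463551744 / 39858108697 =2210.53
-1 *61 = -61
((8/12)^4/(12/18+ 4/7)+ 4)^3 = 71.97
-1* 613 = -613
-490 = -490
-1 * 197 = -197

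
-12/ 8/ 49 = -3/ 98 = -0.03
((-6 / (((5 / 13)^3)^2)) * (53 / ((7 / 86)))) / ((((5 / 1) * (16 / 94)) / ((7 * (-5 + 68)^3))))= -387833393285680797 / 156250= -2482133717028.36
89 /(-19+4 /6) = -267 /55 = -4.85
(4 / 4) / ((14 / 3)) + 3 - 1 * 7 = -53 / 14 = -3.79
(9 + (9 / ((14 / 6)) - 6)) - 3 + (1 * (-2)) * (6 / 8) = 33 / 14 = 2.36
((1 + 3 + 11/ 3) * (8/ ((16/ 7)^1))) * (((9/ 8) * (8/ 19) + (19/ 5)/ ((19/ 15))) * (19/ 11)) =161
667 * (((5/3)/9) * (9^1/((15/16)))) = 10672/9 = 1185.78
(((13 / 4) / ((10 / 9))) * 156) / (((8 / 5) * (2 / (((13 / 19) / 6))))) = 19773 / 1216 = 16.26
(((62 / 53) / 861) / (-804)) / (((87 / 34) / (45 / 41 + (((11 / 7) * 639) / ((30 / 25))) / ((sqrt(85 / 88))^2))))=-43731979 / 76340495259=-0.00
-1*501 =-501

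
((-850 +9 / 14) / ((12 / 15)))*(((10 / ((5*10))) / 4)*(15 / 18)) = -59455 / 1344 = -44.24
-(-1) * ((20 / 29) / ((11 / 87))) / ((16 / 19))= 6.48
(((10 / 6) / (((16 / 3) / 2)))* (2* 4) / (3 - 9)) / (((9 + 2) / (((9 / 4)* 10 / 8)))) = -75 / 352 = -0.21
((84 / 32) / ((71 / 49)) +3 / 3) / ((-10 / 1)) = -1597 / 5680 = -0.28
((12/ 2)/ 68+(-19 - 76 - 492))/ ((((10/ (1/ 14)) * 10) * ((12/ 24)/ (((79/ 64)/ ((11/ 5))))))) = -315289/ 670208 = -0.47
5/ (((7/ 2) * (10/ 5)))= 5/ 7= 0.71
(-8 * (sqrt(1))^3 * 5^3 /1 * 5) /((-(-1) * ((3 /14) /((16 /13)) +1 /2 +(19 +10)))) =-1120000 /6647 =-168.50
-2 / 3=-0.67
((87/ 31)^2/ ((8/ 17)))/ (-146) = -128673/ 1122448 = -0.11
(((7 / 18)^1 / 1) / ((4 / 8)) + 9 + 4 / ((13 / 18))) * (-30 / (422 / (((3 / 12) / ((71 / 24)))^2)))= -107520 / 13827463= -0.01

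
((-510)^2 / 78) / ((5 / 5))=3334.62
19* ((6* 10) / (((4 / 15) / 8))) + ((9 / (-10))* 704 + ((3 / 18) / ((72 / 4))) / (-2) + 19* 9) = 36436387 / 1080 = 33737.40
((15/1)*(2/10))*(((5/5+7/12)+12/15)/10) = 143/200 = 0.72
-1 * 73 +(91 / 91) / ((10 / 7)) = -723 / 10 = -72.30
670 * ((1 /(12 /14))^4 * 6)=804335 /108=7447.55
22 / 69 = 0.32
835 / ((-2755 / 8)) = -1336 / 551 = -2.42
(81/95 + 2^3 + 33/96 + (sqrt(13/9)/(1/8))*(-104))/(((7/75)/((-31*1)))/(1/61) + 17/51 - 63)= -4333335/29615072 + 644800*sqrt(13)/146127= 15.76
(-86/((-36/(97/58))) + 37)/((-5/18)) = -42799/290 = -147.58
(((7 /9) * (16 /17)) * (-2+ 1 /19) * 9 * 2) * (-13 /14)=7696 /323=23.83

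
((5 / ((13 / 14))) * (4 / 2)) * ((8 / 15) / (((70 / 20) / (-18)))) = -384 / 13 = -29.54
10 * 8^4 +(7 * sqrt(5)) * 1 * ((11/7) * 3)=33 * sqrt(5) +40960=41033.79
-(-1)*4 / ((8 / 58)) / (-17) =-29 / 17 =-1.71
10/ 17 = 0.59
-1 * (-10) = 10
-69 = -69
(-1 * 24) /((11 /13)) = -312 /11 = -28.36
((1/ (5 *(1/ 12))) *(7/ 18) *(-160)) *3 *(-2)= 896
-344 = -344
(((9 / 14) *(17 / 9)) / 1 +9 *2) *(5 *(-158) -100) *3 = -359115 / 7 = -51302.14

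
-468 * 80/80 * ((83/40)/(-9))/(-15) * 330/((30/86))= -510367/75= -6804.89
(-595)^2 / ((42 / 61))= 3085075 / 6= 514179.17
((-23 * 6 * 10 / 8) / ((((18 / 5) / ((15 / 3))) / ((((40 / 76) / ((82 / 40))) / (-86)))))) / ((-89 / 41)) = -71875 / 218139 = -0.33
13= 13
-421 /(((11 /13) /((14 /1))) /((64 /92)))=-1225952 /253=-4845.66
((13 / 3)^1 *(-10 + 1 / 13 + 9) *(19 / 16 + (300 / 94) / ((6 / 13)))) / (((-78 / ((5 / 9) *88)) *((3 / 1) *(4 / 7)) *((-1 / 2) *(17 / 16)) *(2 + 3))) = -417032 / 93483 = -4.46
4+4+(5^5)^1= 3133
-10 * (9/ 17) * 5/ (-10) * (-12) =-540/ 17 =-31.76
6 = 6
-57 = -57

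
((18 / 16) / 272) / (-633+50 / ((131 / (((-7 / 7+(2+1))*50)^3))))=1179 / 108619559552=0.00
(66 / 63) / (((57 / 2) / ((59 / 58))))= 0.04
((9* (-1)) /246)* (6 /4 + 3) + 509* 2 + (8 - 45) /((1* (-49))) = 8185393 /8036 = 1018.59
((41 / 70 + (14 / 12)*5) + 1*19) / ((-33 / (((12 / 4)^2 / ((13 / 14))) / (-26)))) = 2669 / 9295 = 0.29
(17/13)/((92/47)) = 799/1196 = 0.67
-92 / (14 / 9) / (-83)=414 / 581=0.71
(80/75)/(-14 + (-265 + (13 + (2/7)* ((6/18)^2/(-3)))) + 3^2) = -1008/242875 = -0.00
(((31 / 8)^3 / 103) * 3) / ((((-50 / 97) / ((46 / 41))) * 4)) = -199391163 / 216217600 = -0.92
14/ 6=7/ 3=2.33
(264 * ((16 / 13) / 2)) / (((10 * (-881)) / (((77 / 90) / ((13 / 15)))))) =-0.02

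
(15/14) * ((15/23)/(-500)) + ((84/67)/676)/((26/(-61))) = -0.01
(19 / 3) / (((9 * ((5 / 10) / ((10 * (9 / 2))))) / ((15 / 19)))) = 50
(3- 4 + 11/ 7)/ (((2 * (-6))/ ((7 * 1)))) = -1/ 3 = -0.33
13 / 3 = 4.33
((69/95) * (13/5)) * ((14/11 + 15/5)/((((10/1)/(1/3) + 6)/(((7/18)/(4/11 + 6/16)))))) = 7567/64125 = 0.12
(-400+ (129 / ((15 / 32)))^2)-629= 1867651 / 25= 74706.04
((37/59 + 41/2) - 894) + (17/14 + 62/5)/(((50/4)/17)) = -88212407/103250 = -854.36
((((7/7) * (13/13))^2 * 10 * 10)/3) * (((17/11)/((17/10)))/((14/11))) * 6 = 1000/7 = 142.86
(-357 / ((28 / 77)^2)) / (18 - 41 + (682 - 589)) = -6171 / 160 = -38.57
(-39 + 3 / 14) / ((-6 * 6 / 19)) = 3439 / 168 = 20.47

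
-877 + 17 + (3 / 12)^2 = -13759 / 16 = -859.94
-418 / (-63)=418 / 63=6.63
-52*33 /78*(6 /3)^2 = -88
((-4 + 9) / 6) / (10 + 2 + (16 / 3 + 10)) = 5 / 164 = 0.03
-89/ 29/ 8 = -89/ 232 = -0.38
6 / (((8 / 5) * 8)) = 0.47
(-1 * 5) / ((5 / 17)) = -17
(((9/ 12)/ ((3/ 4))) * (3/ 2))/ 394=3/ 788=0.00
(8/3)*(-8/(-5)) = 64/15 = 4.27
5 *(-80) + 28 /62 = -12386 /31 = -399.55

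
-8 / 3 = -2.67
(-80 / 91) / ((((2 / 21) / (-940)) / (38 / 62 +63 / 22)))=133724400 / 4433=30165.67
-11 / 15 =-0.73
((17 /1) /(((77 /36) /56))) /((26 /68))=166464 /143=1164.08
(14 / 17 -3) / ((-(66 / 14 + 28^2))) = 259 / 93857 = 0.00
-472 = -472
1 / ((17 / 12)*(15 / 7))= 28 / 85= 0.33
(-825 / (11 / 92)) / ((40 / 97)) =-16732.50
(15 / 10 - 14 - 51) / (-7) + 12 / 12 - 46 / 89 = 9.55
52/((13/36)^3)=186624/169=1104.28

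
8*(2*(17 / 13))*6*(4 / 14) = 3264 / 91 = 35.87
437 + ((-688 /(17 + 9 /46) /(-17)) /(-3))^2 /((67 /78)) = 15908886730637 /36345183609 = 437.72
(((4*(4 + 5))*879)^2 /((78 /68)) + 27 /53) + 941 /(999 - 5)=597864365200699 /684866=872965463.61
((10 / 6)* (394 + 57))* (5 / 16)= 11275 / 48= 234.90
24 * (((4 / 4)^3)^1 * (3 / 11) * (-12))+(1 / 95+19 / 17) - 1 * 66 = -2547808 / 17765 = -143.42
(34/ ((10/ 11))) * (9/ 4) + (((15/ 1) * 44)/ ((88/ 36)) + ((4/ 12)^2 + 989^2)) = 978475.26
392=392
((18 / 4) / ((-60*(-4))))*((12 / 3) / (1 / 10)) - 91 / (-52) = 5 / 2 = 2.50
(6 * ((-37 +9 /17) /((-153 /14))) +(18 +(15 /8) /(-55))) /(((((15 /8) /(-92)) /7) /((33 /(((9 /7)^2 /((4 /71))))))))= -365848525168 /24930585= -14674.69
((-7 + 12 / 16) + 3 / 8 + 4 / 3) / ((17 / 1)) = -109 / 408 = -0.27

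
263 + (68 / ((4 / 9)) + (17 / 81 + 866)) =103859 / 81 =1282.21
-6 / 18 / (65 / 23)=-23 / 195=-0.12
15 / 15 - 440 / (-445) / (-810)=36001 / 36045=1.00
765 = 765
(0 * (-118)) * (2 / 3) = 0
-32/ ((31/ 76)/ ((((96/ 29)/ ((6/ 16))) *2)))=-1245184/ 899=-1385.08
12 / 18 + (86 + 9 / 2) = 547 / 6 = 91.17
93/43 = 2.16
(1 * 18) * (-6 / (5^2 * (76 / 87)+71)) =-1.16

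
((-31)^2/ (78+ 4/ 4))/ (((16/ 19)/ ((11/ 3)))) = 200849/ 3792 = 52.97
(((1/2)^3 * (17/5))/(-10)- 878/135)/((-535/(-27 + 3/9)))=-70699/216675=-0.33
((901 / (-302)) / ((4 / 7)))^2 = 27.26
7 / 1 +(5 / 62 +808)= 50535 / 62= 815.08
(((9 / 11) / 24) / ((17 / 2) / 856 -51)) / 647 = -642 / 621278515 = -0.00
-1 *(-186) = 186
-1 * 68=-68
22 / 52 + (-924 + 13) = -23675 / 26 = -910.58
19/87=0.22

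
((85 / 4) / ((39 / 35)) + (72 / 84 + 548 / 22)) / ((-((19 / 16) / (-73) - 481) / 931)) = 2988036292 / 34431969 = 86.78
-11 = -11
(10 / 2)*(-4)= -20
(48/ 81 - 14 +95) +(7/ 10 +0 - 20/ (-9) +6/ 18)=22909/ 270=84.85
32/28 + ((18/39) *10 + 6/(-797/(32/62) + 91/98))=30169876/5242965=5.75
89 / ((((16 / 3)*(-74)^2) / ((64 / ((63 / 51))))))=1513 / 9583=0.16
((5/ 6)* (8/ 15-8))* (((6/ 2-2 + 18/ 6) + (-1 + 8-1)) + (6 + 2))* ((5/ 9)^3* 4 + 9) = -790832/ 729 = -1084.82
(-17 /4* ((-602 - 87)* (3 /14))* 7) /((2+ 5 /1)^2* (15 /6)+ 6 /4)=35139 /992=35.42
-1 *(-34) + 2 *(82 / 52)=483 / 13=37.15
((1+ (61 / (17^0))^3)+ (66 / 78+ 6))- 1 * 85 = 2949750 / 13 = 226903.85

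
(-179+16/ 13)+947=769.23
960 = 960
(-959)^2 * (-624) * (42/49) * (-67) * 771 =25409972506464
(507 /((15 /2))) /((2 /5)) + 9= 178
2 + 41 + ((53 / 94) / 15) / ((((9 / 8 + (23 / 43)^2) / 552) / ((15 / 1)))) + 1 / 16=263.62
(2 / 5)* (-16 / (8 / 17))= -13.60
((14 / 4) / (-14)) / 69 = -0.00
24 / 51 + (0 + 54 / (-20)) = -379 / 170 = -2.23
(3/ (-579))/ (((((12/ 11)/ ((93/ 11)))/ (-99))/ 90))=138105/ 386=357.78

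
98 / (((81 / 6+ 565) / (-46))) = -9016 / 1157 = -7.79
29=29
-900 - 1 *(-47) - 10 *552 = -6373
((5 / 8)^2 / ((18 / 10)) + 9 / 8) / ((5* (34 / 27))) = 2319 / 10880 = 0.21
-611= -611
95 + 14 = 109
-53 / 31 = -1.71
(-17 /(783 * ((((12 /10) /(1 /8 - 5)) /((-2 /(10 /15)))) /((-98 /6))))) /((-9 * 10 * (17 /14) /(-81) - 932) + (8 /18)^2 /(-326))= -185338335 /39909444112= -0.00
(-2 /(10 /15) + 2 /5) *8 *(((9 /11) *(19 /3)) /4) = -26.95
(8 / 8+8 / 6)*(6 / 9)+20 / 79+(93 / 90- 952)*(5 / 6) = -749549 / 948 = -790.66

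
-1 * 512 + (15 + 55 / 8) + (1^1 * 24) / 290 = -568449 / 1160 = -490.04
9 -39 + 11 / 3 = -79 / 3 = -26.33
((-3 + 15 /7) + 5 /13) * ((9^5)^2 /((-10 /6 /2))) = 899590375458 /455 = 1977121704.30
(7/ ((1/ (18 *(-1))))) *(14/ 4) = -441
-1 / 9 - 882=-7939 / 9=-882.11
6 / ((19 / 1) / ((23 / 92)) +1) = 6 / 77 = 0.08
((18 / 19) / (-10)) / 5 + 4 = 1891 / 475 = 3.98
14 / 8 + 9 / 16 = 37 / 16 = 2.31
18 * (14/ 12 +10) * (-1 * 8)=-1608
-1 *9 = -9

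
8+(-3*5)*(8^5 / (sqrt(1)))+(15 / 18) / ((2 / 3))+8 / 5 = -9830183 / 20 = -491509.15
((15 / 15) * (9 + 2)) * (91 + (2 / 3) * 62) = 1455.67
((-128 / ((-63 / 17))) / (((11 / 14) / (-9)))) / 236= -1088 / 649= -1.68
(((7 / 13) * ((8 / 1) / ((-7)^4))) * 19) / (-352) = -19 / 196196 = -0.00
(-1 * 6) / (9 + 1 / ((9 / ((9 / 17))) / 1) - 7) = -102 / 35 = -2.91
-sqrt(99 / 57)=-sqrt(627) / 19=-1.32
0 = 0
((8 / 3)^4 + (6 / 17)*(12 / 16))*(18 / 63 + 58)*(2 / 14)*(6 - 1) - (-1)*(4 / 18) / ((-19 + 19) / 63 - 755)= 43140694 / 20385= 2116.30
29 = 29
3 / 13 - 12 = -153 / 13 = -11.77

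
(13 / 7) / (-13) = -1 / 7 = -0.14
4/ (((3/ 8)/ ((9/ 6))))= 16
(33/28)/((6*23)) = 11/1288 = 0.01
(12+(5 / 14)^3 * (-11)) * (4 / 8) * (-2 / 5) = -2.30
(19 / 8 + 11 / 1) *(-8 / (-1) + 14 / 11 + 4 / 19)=106037 / 836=126.84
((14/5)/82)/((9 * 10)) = 7/18450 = 0.00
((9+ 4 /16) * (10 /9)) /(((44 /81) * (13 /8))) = 1665 /143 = 11.64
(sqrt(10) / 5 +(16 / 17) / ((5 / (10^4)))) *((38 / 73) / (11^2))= 38 *sqrt(10) / 44165 +1216000 / 150161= 8.10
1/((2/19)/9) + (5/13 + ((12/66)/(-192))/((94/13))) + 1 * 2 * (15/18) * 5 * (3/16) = 112844387/1290432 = 87.45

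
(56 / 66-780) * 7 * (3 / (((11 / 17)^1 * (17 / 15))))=-2699760 / 121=-22312.07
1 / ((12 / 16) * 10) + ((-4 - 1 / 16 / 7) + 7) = 5249 / 1680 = 3.12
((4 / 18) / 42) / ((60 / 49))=7 / 1620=0.00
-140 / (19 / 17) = -2380 / 19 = -125.26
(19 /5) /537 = 0.01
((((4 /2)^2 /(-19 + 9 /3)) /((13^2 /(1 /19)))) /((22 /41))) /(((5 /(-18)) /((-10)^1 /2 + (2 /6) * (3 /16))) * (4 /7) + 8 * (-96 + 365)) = -204057 /3026490905152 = -0.00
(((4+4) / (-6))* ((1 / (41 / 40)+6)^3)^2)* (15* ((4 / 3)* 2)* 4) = -350248410269655040 / 14250312723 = -24578296.43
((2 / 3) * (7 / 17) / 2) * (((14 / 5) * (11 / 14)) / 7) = 11 / 255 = 0.04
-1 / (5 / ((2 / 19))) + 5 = 473 / 95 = 4.98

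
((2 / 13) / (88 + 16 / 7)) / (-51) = -7 / 209508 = -0.00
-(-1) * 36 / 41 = 36 / 41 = 0.88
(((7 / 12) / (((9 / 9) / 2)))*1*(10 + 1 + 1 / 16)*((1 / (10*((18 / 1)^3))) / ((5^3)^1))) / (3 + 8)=413 / 2566080000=0.00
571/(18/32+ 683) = 9136/10937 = 0.84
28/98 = 2/7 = 0.29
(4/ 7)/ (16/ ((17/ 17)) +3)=4/ 133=0.03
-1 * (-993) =993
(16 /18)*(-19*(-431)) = 65512 /9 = 7279.11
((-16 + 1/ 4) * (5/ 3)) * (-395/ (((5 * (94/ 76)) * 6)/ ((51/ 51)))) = 52535/ 188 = 279.44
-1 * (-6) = 6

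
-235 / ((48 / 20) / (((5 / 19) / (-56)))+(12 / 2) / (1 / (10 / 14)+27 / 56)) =3096125 / 6686736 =0.46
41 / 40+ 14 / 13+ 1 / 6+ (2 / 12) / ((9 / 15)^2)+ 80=1161551 / 14040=82.73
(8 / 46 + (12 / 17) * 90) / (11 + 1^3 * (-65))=-12454 / 10557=-1.18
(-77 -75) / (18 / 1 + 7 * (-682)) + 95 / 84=116147 / 99876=1.16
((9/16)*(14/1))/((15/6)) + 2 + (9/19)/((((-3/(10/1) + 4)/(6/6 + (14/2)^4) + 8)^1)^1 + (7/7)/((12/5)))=150014789/28814260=5.21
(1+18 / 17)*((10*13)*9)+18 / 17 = 40968 / 17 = 2409.88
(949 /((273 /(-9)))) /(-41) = 219 /287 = 0.76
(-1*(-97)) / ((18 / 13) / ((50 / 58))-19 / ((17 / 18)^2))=-9110725 / 1849842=-4.93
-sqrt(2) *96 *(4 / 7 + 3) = -2400 *sqrt(2) / 7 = -484.87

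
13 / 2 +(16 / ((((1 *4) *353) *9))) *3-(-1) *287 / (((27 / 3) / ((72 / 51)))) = 1855151 / 36006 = 51.52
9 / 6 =3 / 2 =1.50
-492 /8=-123 /2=-61.50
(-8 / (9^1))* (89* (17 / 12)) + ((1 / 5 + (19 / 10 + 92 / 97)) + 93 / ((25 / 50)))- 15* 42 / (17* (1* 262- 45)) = 1060053293 / 13802130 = 76.80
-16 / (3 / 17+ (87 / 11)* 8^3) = -2992 / 757281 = -0.00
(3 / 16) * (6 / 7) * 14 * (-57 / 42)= -171 / 56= -3.05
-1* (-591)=591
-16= -16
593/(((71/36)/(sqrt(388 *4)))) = 85392 *sqrt(97)/71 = 11845.26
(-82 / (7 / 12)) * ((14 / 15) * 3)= -1968 / 5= -393.60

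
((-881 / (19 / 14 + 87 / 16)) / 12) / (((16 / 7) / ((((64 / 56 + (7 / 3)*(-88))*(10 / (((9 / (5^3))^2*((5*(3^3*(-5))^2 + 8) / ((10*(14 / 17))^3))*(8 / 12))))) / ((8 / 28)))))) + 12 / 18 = 708627020406062854 / 11828109094281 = 59910.42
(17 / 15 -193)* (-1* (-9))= -8634 / 5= -1726.80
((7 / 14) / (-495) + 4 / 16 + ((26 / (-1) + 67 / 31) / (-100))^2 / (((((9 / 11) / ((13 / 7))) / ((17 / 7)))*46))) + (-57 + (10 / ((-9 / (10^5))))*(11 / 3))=-407464.15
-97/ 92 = -1.05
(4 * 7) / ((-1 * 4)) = -7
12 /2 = 6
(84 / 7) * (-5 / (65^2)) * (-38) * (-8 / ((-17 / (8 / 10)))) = 14592 / 71825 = 0.20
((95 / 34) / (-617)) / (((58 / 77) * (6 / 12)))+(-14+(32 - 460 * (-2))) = 570636241 / 608362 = 937.99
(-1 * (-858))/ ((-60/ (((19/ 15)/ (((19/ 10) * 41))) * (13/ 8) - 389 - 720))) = 15604589/ 984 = 15858.32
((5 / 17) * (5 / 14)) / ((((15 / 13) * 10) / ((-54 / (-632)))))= 117 / 150416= 0.00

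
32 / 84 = 8 / 21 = 0.38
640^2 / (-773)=-409600 / 773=-529.88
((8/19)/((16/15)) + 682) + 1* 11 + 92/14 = 186191/266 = 699.97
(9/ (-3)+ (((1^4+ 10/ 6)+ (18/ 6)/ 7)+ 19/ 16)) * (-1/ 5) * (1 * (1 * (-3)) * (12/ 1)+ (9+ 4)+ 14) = 2.31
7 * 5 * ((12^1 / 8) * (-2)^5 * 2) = -3360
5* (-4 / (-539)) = 20 / 539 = 0.04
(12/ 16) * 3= 9/ 4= 2.25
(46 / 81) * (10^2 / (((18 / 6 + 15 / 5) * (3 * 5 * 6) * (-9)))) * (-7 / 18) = 805 / 177147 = 0.00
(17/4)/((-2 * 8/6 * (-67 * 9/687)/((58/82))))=112897/87904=1.28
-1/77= -0.01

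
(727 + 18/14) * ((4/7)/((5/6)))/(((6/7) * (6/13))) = 132548/105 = 1262.36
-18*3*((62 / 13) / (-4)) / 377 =837 / 4901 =0.17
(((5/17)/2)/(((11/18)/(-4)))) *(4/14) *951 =-261.54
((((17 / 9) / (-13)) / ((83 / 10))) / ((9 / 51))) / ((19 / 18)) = -0.09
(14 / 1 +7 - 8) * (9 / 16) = 117 / 16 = 7.31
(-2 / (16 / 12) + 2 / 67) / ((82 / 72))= -3546 / 2747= -1.29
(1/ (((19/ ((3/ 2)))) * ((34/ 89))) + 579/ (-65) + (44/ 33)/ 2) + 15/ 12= -854627/ 125970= -6.78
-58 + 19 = -39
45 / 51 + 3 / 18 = 107 / 102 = 1.05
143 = 143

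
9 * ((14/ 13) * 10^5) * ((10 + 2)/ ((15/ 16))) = 161280000/ 13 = 12406153.85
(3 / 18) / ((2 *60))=1 / 720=0.00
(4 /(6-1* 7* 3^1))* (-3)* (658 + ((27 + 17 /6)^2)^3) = 32894144144569 /58320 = 564028534.71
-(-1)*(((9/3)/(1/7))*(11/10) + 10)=331/10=33.10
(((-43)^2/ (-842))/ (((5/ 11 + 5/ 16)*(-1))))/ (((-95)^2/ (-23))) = -3742376/ 512935875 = -0.01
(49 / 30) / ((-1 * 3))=-49 / 90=-0.54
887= 887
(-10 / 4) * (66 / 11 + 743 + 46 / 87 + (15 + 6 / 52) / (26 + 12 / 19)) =-4292696165 / 2289144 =-1875.24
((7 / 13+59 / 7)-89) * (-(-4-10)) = -14566 / 13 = -1120.46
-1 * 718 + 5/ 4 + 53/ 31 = -715.04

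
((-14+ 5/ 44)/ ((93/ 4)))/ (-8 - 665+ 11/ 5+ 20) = 3055/ 3328842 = 0.00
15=15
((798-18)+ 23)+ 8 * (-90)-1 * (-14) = 97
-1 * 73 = -73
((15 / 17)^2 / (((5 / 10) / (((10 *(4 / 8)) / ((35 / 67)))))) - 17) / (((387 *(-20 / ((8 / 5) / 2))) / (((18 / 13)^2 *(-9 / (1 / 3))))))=-4122252 / 367528525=-0.01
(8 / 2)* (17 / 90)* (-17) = -578 / 45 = -12.84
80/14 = 40/7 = 5.71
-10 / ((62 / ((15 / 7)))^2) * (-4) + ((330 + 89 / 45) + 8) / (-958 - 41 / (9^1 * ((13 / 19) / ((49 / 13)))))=-104928068009 / 352058318605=-0.30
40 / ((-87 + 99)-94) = -20 / 41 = -0.49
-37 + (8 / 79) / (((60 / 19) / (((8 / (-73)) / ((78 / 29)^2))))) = -4868305801 / 131574105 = -37.00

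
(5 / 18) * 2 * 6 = 10 / 3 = 3.33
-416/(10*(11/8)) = -1664/55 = -30.25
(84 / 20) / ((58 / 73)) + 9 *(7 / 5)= 5187 / 290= 17.89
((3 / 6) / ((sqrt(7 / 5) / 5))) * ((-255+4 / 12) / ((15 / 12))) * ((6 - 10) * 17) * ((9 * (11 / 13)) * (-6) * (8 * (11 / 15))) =-603474432 * sqrt(35) / 455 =-7846599.75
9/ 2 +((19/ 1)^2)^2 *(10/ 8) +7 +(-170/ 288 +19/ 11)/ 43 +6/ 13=144252504049/ 885456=162913.24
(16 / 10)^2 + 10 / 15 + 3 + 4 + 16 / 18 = 2501 / 225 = 11.12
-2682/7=-383.14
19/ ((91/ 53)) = 1007/ 91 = 11.07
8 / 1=8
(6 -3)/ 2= 3/ 2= 1.50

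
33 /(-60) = -11 /20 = -0.55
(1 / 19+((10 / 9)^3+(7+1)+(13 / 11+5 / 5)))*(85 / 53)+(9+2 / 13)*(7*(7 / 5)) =56856129298 / 524883645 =108.32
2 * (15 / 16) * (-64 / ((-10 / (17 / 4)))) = 51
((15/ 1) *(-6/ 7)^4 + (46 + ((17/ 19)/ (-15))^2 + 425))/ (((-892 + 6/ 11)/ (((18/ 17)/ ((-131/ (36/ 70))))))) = 18500071563072/ 8281128529223375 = 0.00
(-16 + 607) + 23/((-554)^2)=181387379/306916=591.00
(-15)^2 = 225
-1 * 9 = -9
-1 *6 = -6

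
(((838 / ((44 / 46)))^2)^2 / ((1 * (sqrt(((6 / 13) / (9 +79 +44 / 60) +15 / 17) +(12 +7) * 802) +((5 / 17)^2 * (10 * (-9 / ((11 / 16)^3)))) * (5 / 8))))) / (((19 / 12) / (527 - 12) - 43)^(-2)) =3660836812839350008463841271931200 / 3370371106442472859661 +2992030087416776449225254885713 * sqrt(10897040185603) / 1103030543926627481343600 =10040503832405.99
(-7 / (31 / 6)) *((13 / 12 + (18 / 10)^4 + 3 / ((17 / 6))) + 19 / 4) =-7760179 / 329375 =-23.56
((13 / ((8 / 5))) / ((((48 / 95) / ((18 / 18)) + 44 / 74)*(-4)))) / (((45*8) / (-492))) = 1873495 / 742272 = 2.52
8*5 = 40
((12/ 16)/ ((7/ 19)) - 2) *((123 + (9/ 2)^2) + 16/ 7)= 4075/ 784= 5.20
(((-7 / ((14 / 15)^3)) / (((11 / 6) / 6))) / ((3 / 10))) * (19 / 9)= -106875 / 539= -198.28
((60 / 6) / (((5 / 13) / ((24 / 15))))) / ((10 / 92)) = 9568 / 25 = 382.72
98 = 98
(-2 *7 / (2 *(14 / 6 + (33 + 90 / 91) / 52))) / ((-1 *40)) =24843 / 424030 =0.06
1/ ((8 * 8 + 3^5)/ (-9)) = -9/ 307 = -0.03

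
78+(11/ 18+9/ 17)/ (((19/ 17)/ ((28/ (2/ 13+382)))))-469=-166050965/ 424764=-390.93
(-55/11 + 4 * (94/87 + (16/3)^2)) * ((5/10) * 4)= 59038/261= 226.20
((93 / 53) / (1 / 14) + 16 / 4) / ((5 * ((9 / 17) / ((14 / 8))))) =90083 / 4770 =18.89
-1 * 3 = -3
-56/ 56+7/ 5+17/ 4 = 93/ 20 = 4.65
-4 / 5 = -0.80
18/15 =6/5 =1.20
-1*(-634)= 634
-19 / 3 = -6.33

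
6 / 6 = 1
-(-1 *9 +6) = 3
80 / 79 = 1.01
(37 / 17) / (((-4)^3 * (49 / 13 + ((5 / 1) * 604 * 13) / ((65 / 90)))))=-481 / 768921152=-0.00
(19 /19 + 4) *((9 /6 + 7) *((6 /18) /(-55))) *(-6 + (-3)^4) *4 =-850 /11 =-77.27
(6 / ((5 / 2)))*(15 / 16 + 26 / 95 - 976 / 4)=-1107117 / 1900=-582.69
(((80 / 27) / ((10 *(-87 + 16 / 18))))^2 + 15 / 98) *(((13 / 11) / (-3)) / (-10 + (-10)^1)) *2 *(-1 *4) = -0.02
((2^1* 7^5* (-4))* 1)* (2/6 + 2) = -941192/3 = -313730.67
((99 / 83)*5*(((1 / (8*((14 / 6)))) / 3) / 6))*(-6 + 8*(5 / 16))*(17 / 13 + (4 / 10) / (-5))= -13167 / 172640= -0.08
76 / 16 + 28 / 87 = 1765 / 348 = 5.07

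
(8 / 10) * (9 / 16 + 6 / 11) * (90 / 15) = 117 / 22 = 5.32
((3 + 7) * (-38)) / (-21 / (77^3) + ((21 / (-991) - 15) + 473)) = -2456017102 / 2960009671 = -0.83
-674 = -674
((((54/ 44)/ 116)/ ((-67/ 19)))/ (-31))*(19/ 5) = 9747/ 26502520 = 0.00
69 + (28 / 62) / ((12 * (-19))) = 243839 / 3534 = 69.00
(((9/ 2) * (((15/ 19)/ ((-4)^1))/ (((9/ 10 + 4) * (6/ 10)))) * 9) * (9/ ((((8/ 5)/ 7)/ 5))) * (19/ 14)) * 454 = -517134375/ 1568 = -329805.09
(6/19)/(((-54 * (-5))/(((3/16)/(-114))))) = -1/519840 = -0.00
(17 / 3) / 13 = 17 / 39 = 0.44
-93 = -93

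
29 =29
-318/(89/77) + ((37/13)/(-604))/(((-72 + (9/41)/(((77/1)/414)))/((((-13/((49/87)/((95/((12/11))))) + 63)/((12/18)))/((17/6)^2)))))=-19326302881469397/70239713822096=-275.15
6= 6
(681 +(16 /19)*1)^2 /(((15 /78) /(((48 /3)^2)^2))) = 57195005870080 /361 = 158434919307.70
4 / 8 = 1 / 2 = 0.50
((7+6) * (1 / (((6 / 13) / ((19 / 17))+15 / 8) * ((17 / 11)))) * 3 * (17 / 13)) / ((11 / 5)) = 9880 / 1507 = 6.56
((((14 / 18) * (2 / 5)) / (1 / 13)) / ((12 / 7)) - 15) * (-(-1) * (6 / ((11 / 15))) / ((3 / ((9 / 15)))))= -3413 / 165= -20.68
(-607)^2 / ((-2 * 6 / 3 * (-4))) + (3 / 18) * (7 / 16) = 2210701 / 96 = 23028.14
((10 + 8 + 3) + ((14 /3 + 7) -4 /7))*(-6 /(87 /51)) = -22916 /203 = -112.89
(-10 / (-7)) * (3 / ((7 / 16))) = 480 / 49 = 9.80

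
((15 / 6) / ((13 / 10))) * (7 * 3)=40.38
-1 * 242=-242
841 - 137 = 704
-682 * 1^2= -682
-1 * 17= -17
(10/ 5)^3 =8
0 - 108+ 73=-35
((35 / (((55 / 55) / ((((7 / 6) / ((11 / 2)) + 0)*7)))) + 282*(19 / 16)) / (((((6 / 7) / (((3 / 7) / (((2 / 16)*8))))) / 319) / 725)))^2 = 4610554479927030625 / 2304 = 2001108715246107.04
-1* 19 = -19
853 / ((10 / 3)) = 2559 / 10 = 255.90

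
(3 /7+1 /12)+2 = 211 /84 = 2.51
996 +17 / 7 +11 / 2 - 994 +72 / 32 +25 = 1041 / 28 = 37.18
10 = 10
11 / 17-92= -1553 / 17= -91.35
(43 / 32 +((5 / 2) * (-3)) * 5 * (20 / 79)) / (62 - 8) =-20603 / 136512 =-0.15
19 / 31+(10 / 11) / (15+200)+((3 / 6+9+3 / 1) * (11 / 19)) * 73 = 294703587 / 557194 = 528.91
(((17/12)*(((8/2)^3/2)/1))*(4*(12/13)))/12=544/39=13.95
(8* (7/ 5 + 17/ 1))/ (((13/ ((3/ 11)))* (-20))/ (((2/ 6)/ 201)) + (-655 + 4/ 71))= -52256/ 204307805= -0.00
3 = 3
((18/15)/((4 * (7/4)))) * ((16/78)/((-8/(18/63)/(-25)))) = 20/637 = 0.03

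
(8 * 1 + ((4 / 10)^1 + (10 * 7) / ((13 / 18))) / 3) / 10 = 3943 / 975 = 4.04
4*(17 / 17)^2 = 4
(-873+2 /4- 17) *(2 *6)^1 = -10674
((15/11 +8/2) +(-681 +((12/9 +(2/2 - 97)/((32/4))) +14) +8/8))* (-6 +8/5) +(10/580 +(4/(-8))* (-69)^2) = 249364/435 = 573.25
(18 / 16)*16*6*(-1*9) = -972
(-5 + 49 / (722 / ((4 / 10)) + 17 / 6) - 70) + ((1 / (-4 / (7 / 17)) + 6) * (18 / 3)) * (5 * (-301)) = -19666306059 / 368798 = -53325.41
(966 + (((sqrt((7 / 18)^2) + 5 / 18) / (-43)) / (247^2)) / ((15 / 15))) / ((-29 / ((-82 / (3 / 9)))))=8194.34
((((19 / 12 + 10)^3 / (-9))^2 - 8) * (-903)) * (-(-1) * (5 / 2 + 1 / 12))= -67282243857781099 / 967458816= -69545331.28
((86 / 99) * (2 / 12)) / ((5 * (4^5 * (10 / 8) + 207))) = 43 / 2208195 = 0.00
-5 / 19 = -0.26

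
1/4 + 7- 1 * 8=-3/4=-0.75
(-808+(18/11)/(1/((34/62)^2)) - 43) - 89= -9931538/10571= -939.51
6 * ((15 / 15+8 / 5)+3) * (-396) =-66528 / 5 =-13305.60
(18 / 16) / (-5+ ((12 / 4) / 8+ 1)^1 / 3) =-27 / 109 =-0.25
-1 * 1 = -1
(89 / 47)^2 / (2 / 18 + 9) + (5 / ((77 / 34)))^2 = 5657560681 / 1073967202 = 5.27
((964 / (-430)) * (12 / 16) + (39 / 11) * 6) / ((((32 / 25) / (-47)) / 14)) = -152437215 / 15136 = -10071.17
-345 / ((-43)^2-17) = -0.19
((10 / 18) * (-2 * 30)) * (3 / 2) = -50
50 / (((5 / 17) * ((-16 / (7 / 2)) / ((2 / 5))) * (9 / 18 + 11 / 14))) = -833 / 72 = -11.57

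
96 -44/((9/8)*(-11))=896/9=99.56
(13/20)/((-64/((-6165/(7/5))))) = 80145/1792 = 44.72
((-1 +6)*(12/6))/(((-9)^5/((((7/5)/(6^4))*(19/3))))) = -133/114791256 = -0.00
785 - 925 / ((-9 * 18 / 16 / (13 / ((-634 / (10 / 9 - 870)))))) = 557550005 / 231093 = 2412.67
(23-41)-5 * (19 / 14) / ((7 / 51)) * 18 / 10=-10485 / 98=-106.99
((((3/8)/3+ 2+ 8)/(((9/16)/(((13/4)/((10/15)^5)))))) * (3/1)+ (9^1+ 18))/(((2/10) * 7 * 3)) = 145035/448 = 323.74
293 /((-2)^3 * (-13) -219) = -293 /115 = -2.55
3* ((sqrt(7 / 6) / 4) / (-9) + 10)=30 - sqrt(42) / 72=29.91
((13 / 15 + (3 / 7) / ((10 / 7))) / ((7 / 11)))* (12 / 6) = 11 / 3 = 3.67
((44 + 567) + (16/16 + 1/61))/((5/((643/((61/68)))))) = 87737.06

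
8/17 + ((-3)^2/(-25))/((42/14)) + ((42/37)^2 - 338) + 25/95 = -3715451086/11054675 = -336.10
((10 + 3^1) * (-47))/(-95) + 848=81171/95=854.43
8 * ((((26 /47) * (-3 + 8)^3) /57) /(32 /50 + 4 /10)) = 25000 /2679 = 9.33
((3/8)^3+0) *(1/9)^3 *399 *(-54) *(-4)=6.23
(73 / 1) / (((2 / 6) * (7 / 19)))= 594.43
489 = 489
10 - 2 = 8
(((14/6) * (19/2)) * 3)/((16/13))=1729/32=54.03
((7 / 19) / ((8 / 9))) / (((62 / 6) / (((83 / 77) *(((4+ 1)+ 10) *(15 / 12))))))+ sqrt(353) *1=168075 / 207328+ sqrt(353)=19.60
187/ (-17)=-11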